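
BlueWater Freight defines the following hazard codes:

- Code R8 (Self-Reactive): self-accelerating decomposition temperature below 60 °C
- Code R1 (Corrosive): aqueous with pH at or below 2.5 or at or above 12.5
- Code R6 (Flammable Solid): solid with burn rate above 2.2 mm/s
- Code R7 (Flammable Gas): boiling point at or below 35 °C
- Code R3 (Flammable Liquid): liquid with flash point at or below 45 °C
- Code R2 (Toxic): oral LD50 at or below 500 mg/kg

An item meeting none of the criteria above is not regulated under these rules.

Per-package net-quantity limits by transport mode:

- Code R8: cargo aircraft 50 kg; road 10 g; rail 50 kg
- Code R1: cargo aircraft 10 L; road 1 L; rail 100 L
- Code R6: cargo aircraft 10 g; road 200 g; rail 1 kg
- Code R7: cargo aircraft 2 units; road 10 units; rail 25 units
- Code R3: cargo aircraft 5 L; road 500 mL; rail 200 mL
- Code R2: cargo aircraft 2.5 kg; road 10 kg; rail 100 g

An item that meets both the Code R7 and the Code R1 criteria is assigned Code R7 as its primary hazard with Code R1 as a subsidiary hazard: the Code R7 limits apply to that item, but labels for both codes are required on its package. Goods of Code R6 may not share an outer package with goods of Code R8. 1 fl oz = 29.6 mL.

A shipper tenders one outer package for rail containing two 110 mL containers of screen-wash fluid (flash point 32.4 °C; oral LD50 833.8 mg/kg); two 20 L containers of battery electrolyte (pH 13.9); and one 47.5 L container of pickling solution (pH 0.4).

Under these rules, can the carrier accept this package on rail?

The screen-wash fluid has flash point 32.4 °C, which is ≤ 45 °C, so it is Code R3 (Flammable Liquid).
With pH 13.9 (≥ 12.5), the battery electrolyte falls in Code R1.
With pH 0.4 (≤ 2.5), the pickling solution falls in Code R1.
Code R3 quantity: two 110 mL containers = 220 mL.
220 mL exceeds the rail limit of 200 mL for Code R3.
Code R1 net quantity: (two 20 L containers = 40 L) + 47.5 L = 87.5 L.
That is within the Code R1 rail limit of 100 L.
The segregation rule (Code R6 with Code R8) does not apply to Code R3 with Code R1.

No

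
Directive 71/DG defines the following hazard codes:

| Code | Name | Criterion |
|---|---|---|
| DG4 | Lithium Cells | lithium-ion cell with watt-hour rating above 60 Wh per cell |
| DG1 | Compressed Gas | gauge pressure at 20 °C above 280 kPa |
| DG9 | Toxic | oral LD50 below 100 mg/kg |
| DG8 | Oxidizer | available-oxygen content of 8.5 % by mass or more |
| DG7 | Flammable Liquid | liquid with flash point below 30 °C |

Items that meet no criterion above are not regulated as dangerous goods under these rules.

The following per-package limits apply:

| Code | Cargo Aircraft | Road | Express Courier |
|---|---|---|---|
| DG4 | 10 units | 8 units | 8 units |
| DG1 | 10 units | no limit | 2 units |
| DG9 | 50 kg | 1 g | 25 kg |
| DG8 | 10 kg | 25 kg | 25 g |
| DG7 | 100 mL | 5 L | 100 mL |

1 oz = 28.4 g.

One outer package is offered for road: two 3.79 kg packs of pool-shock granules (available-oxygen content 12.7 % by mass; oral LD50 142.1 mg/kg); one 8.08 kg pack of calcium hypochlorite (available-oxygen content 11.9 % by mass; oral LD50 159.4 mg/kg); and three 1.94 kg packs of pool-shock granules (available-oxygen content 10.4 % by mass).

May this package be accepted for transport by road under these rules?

Pool-shock granules: available-oxygen content 12.7 % by mass ≥ 8.5 % by mass → Code DG8 (Oxidizer).
Calcium hypochlorite: available-oxygen content 11.9 % by mass ≥ 8.5 % by mass → Code DG8 (Oxidizer).
The pool-shock granules have available-oxygen content 10.4 % by mass, which is ≥ 8.5 % by mass, so they are Code DG8 (Oxidizer).
Total Code DG8: (two 3.79 kg packs = 7.58 kg) + 8.08 kg + (three 1.94 kg packs = 5.82 kg) = 21.48 kg.
21.48 kg ≤ 25 kg (road limit, Code DG8) — within limit.

Yes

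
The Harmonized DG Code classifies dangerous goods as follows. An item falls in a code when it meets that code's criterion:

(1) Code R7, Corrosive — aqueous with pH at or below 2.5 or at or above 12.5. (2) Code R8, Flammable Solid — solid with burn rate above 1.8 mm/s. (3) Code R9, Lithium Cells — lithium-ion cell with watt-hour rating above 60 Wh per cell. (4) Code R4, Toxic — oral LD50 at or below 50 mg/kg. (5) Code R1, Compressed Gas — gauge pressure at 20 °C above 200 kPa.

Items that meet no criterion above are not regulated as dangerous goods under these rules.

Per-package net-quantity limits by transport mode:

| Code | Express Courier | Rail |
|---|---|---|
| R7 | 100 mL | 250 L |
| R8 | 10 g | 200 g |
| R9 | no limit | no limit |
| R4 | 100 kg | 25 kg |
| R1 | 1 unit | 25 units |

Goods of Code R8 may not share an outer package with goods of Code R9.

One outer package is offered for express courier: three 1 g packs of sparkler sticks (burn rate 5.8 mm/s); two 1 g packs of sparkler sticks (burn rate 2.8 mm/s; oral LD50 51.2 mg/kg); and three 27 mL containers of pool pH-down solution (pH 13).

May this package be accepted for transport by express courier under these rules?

Yes

Sparkler sticks: burn rate 5.8 mm/s > 1.8 mm/s → Code R8 (Flammable Solid).
The sparkler sticks have burn rate 2.8 mm/s, which is > 1.8 mm/s, so they are Code R8 (Flammable Solid).
The pool pH-down solution has pH 13, which is ≥ 12.5, so it is Code R7 (Corrosive).
Total Code R8: (three 1 g packs = 3 g) + (two 1 g packs = 2 g) = 5 g.
5 g is within the express courier limit of 10 g for Code R8.
Code R7 quantity: three 27 mL containers = 81 mL.
81 mL is within the express courier limit of 100 mL for Code R7.
The segregation rule (Code R8 with Code R9) does not apply to Code R8 with Code R7.
Every hazard code is within its express courier limit and no segregation rule is violated.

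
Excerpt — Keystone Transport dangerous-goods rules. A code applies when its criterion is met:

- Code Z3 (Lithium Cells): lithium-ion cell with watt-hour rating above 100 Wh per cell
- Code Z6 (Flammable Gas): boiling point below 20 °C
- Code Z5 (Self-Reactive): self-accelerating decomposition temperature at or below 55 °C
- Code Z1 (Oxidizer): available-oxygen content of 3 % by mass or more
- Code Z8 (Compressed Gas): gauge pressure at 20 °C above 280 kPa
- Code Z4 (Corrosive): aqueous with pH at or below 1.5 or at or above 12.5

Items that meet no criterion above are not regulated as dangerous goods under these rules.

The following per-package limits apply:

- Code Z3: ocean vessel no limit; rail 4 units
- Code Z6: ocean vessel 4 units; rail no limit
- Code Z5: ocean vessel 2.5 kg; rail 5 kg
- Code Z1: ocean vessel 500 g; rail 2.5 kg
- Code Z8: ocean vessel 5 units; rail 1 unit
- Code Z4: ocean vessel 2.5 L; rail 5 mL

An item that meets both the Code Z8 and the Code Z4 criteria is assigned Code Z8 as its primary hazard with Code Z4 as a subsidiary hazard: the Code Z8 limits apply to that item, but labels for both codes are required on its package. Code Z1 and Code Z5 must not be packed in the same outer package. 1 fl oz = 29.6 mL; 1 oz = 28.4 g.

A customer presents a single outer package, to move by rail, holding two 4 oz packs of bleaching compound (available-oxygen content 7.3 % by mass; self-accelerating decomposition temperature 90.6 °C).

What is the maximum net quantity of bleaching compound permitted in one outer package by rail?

2.5 kg

Bleaching compound: available-oxygen content 7.3 % by mass ≥ 3 % by mass → Code Z1 (Oxidizer).
The rail limit for Code Z1 is 2.5 kg.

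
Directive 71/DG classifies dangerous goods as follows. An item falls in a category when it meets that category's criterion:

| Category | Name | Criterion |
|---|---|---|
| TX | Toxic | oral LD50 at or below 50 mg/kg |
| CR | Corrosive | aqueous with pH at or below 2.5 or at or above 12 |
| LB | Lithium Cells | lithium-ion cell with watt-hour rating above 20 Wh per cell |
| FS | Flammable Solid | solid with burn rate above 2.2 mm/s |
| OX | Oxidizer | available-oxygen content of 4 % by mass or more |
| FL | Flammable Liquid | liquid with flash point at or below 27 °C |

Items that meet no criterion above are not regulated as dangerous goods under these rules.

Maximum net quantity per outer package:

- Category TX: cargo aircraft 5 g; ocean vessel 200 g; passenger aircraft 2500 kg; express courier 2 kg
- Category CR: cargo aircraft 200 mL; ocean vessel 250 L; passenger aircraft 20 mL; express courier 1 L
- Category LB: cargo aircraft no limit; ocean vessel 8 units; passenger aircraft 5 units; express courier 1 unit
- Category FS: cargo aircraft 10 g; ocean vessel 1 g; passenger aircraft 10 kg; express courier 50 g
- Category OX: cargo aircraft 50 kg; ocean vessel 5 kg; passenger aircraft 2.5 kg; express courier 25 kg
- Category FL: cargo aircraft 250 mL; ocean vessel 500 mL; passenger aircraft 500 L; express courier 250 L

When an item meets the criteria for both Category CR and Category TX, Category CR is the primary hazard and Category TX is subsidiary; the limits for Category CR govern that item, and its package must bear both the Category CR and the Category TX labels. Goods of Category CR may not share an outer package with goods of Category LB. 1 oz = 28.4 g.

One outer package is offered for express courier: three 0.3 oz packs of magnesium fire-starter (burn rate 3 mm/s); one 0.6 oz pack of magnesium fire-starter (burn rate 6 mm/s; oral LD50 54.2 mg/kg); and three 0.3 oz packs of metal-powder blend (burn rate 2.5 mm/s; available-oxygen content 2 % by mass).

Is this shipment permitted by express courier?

The magnesium fire-starter has burn rate 3 mm/s, which is > 2.2 mm/s, so it is Category FS (Flammable Solid).
The magnesium fire-starter has burn rate 6 mm/s, which is > 2.2 mm/s, so it is Category FS (Flammable Solid).
The metal-powder blend has burn rate 2.5 mm/s, which is > 2.2 mm/s, so it is Category FS (Flammable Solid).
Total Category FS: (three 0.3 oz packs = 25.56 g) + (one 0.6 oz pack = 17.04 g) + (three 0.3 oz packs = 25.56 g) = 68.16 g.
68.16 g > 50 g (express courier limit, Category FS) — over the limit.

No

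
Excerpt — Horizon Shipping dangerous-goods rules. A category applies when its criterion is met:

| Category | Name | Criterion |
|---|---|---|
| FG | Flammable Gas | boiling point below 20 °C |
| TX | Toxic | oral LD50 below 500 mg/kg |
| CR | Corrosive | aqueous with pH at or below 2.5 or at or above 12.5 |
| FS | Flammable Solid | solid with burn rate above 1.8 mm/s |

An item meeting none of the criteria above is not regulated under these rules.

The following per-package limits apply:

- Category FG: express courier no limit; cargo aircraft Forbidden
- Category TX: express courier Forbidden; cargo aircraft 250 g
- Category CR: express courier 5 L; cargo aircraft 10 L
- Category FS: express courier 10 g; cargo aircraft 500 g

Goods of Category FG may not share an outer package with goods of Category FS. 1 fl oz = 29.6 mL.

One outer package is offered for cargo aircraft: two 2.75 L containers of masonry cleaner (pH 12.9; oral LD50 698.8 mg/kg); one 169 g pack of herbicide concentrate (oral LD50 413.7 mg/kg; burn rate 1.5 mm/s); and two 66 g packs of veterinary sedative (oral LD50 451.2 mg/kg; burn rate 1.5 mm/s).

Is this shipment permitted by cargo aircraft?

pH 12.9 meets the Category CR criterion (Corrosive), so the masonry cleaner is Category CR.
Oral LD50 413.7 mg/kg meets the Category TX criterion (Toxic), so the herbicide concentrate is Category TX.
Veterinary sedative: oral LD50 451.2 mg/kg < 500 mg/kg → Category TX (Toxic).
Category TX net quantity: 169 g + (two 66 g packs = 132 g) = 301 g.
301 g > 250 g (cargo aircraft limit, Category TX) — over the limit.
Category CR quantity: two 2.75 L containers = 5.5 L.
5.5 L is within the cargo aircraft limit of 10 L for Category CR.
The segregation rule (Category FG with Category FS) does not apply to Category TX with Category CR.

No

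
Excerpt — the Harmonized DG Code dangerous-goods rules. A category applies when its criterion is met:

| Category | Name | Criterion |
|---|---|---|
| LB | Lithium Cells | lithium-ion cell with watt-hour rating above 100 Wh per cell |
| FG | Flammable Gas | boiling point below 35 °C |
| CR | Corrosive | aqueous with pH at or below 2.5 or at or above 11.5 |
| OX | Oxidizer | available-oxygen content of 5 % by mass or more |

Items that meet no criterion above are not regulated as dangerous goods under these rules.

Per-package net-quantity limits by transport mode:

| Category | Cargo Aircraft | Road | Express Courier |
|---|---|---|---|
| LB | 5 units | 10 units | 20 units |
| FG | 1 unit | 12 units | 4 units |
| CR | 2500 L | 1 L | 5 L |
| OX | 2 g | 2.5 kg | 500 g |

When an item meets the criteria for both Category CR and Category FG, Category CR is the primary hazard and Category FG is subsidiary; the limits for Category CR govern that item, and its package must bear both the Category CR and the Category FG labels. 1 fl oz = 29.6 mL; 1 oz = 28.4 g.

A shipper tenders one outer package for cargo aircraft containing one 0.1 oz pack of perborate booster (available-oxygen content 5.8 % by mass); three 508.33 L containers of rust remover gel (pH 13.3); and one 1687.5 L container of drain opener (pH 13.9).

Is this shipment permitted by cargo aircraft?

The perborate booster has available-oxygen content 5.8 % by mass, which is ≥ 5 % by mass, so it is Category OX (Oxidizer).
Rust remover gel: pH 13.3 ≥ 11.5 → Category CR (Corrosive).
Drain opener: pH 13.9 ≥ 11.5 → Category CR (Corrosive).
Category CR net quantity: (three 508.33 L containers = 1524.99 L) + 1687.5 L = 3212.49 L.
3212.49 L > 2500 L (cargo aircraft limit, Category CR) — over the limit.
Category OX quantity: one 0.1 oz pack = 2.84 g.
2.84 g exceeds the cargo aircraft limit of 2 g for Category OX.

No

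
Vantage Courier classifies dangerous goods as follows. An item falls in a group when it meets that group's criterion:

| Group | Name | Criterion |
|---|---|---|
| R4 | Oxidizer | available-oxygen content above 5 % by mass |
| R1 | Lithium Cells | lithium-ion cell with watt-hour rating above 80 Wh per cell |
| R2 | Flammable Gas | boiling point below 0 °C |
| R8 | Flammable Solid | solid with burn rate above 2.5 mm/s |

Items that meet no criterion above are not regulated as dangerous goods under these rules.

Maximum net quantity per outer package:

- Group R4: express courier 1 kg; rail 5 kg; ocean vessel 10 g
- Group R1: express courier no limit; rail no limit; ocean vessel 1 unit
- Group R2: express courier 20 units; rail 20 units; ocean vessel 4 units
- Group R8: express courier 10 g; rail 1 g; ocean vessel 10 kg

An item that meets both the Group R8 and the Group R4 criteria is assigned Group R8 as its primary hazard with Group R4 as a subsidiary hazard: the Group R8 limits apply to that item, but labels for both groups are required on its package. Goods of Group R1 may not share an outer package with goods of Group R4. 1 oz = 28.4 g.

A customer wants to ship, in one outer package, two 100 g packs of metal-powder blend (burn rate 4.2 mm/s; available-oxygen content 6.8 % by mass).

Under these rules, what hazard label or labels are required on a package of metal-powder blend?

Group R4 and R8

Metal-powder blend: burn rate 4.2 mm/s > 2.5 mm/s → Group R8 (Flammable Solid).
Available-oxygen content 6.8 % by mass meets the Group R4 criterion (Oxidizer), so the metal-powder blend is Group R4.
By the precedence rule Group R8 is primary and Group R4 is subsidiary, and that rule requires both labels on the package.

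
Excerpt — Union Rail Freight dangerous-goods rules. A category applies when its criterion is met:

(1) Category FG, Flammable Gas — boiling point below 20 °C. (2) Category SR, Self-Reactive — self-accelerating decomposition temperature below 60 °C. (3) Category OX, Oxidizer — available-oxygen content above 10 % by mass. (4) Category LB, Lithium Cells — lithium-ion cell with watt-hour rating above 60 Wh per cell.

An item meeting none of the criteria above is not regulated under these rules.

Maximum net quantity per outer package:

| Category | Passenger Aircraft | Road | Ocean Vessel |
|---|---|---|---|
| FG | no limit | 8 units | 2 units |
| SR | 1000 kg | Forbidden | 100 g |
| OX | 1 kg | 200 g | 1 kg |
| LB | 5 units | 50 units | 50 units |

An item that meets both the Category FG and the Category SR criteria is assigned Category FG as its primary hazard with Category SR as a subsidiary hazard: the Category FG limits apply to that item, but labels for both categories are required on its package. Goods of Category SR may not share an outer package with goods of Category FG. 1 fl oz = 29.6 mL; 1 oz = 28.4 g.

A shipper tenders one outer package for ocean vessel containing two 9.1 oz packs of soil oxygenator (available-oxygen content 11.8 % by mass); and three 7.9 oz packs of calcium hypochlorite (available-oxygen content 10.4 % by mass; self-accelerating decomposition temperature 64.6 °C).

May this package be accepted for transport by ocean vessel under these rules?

Available-oxygen content 11.8 % by mass meets the Category OX criterion (Oxidizer), so the soil oxygenator is Category OX.
Available-oxygen content 10.4 % by mass meets the Category OX criterion (Oxidizer), so the calcium hypochlorite is Category OX.
Total Category OX: (two 9.1 oz packs = 516.88 g) + (three 7.9 oz packs = 673.08 g) = 1189.96 g.
1189.96 g > 1 kg (ocean vessel limit, Category OX) — over the limit.

No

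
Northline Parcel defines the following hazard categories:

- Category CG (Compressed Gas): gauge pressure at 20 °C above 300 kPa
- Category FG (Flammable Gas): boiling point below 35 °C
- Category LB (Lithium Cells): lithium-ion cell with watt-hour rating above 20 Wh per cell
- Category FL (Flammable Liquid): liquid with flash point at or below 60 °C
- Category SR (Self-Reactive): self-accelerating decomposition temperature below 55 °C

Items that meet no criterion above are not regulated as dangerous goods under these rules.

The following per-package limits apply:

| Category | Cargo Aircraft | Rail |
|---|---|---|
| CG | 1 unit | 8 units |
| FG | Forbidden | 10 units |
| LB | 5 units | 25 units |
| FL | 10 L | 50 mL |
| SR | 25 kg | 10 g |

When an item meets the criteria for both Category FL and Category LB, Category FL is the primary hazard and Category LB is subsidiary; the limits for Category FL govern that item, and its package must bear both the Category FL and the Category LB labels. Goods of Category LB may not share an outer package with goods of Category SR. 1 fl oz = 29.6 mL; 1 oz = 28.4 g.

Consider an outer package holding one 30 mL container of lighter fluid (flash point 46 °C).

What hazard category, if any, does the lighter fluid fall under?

With flash point 46 °C (≤ 60 °C), the lighter fluid falls in Category FL.

Category FL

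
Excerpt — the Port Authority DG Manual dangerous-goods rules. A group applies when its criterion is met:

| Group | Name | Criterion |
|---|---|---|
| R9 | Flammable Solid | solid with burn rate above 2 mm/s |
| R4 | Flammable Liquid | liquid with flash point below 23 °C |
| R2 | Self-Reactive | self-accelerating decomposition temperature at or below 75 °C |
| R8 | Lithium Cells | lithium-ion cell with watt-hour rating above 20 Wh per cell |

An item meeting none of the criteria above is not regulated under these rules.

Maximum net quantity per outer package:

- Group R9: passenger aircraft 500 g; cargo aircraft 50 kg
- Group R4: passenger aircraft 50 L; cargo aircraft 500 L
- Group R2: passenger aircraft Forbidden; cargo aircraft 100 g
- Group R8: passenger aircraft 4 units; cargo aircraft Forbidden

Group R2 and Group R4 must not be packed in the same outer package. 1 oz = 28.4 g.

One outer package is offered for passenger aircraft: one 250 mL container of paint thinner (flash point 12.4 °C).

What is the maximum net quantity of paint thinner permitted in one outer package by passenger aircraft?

The paint thinner has flash point 12.4 °C, which is < 23 °C, so it is Group R4 (Flammable Liquid).
The passenger aircraft limit for Group R4 is 50 L.

50 L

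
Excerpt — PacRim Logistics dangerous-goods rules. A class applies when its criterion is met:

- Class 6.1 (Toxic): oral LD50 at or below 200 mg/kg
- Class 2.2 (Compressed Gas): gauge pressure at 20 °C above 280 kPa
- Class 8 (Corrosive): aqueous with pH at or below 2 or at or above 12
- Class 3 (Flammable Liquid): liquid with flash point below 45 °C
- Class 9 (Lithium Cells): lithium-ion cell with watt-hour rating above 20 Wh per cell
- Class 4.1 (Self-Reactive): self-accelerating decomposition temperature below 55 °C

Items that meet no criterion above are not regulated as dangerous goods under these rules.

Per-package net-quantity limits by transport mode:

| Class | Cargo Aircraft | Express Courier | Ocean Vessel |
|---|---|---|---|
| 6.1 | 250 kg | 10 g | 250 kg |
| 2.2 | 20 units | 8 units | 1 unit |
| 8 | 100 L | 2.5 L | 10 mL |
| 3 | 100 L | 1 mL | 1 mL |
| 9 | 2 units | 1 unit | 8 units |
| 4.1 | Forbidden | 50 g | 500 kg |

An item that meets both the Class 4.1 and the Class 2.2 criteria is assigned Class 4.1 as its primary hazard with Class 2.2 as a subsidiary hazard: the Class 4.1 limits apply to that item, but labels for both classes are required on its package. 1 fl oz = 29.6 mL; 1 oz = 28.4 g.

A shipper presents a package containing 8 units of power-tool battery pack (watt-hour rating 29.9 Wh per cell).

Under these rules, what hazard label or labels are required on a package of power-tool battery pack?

Class 9

Watt-hour rating 29.9 Wh per cell meets the Class 9 criterion (Lithium Cells), so the power-tool battery pack is Class 9.
Only the Class 9 label is required.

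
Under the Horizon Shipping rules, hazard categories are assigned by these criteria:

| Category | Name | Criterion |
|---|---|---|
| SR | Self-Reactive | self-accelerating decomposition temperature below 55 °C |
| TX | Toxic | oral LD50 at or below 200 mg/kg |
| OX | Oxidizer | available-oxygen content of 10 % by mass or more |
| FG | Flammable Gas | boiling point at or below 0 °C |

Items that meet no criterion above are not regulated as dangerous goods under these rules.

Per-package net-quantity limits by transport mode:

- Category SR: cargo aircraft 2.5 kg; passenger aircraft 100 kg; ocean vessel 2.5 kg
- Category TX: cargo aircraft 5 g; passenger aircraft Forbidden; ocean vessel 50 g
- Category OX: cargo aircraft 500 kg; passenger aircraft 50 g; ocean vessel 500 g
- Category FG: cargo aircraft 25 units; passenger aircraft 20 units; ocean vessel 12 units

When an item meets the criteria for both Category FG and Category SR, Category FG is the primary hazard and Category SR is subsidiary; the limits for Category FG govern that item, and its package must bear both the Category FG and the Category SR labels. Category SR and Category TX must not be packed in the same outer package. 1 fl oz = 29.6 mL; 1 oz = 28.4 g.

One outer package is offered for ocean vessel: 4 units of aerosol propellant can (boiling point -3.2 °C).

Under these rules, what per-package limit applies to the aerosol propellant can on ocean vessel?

12 units

With boiling point -3.2 °C (≤ 0 °C), the aerosol propellant can falls in Category FG.
The ocean vessel limit for Category FG is 12 units.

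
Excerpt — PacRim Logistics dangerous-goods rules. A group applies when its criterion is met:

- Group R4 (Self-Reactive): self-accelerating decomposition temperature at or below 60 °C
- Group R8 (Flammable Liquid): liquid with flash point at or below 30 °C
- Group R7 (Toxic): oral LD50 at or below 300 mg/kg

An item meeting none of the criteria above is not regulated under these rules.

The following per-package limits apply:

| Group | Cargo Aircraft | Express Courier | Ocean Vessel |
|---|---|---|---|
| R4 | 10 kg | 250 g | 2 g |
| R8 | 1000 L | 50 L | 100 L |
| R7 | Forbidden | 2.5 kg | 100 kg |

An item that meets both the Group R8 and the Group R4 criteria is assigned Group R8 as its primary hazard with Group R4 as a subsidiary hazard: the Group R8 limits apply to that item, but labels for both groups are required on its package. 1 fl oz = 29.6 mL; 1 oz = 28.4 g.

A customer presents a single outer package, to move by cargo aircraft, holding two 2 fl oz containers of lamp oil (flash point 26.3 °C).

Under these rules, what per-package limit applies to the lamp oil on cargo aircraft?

1000 L

With flash point 26.3 °C (≤ 30 °C), the lamp oil falls in Group R8.
The cargo aircraft limit for Group R8 is 1000 L.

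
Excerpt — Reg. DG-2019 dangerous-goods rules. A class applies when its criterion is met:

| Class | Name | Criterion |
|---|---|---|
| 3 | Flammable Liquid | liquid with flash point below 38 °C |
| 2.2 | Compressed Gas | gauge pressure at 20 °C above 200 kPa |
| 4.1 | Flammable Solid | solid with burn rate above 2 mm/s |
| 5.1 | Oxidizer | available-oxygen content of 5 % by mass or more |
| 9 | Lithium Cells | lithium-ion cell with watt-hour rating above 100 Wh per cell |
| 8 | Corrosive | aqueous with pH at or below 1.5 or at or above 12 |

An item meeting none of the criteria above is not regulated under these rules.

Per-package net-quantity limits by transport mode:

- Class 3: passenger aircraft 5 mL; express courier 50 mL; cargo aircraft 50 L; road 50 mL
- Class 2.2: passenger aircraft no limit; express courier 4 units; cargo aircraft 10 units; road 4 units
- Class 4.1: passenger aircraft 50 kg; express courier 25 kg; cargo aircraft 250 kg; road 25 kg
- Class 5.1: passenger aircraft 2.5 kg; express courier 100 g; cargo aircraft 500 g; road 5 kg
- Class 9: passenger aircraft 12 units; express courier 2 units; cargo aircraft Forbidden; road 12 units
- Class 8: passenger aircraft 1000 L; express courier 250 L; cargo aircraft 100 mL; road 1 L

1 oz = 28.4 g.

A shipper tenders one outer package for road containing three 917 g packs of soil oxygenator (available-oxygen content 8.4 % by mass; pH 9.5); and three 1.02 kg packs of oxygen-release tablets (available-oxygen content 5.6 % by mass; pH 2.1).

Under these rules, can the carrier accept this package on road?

Available-oxygen content 8.4 % by mass meets the Class 5.1 criterion (Oxidizer), so the soil oxygenator is Class 5.1.
The oxygen-release tablets have available-oxygen content 5.6 % by mass, which is ≥ 5 % by mass, so they are Class 5.1 (Oxidizer).
Total Class 5.1: (three 917 g packs = 2.751 kg) + (three 1.02 kg packs = 3.06 kg) = 5.811 kg.
That exceeds the Class 5.1 road limit of 5 kg.

No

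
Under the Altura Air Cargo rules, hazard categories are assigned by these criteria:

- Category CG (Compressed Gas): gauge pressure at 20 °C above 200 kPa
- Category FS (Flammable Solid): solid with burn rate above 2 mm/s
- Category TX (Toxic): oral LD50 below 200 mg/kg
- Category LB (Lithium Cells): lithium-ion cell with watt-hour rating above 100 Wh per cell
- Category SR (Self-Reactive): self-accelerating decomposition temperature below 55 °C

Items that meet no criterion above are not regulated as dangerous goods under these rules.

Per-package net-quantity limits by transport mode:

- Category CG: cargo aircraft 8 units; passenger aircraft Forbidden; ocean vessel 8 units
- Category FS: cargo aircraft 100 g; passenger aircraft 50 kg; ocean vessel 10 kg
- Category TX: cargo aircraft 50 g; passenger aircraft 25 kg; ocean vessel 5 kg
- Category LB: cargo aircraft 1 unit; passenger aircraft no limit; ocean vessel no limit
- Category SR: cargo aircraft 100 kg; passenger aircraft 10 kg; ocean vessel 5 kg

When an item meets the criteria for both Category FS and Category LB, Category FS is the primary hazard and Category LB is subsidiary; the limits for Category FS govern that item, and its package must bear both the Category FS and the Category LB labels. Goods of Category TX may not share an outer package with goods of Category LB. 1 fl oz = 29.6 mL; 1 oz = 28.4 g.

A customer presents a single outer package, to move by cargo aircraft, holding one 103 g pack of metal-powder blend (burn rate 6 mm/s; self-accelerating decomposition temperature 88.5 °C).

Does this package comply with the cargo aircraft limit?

No

With burn rate 6 mm/s (> 2 mm/s), the metal-powder blend falls in Category FS.
Category FS quantity: 103 g.
103 g exceeds the cargo aircraft limit of 100 g for Category FS.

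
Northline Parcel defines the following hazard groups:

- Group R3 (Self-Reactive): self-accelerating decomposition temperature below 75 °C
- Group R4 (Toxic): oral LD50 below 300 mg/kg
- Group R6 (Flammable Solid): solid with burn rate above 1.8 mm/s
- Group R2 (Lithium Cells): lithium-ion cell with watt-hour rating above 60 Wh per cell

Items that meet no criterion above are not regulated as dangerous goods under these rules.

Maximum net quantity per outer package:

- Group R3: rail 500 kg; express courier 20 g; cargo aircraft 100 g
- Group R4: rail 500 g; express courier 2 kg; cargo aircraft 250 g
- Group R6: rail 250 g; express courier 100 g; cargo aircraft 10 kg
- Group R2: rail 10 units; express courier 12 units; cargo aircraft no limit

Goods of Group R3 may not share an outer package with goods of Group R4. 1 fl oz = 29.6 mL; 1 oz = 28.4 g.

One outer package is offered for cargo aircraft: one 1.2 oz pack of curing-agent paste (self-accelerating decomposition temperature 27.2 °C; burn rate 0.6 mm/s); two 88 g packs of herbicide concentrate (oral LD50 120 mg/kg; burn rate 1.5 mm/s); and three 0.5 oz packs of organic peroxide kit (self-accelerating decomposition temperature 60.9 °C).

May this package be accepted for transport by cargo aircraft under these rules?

With self-accelerating decomposition temperature 27.2 °C (< 75 °C), the curing-agent paste falls in Group R3.
With oral LD50 120 mg/kg (< 300 mg/kg), the herbicide concentrate falls in Group R4.
Self-accelerating decomposition temperature 60.9 °C meets the Group R3 criterion (Self-Reactive), so the organic peroxide kit is Group R3.
Group R3 net quantity: (one 1.2 oz pack = 34.08 g) + (three 0.5 oz packs = 42.6 g) = 76.68 g.
76.68 g is within the cargo aircraft limit of 100 g for Group R3.
Group R4 quantity: two 88 g packs = 176 g.
176 g is within the cargo aircraft limit of 250 g for Group R4.
Group R3 and Group R4 may not share an outer package.

No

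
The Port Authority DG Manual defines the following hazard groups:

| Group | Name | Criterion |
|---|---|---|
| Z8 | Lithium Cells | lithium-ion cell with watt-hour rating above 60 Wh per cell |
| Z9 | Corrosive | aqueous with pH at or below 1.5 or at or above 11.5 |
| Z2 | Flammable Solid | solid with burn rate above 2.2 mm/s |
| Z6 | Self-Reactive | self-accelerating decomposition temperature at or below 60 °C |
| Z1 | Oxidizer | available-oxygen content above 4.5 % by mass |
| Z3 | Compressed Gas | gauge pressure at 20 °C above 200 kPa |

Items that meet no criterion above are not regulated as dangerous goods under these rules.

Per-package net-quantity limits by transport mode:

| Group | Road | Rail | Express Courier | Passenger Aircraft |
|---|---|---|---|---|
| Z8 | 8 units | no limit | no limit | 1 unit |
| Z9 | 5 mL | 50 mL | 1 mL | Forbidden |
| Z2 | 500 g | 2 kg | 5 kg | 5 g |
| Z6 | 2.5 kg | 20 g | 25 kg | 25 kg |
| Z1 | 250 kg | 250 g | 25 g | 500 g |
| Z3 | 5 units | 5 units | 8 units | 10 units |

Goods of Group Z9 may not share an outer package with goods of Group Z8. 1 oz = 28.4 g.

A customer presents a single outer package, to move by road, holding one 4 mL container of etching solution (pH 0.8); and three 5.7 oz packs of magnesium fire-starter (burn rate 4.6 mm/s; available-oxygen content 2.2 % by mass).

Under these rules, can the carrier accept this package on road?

Etching solution: pH 0.8 ≤ 1.5 → Group Z9 (Corrosive).
The magnesium fire-starter has burn rate 4.6 mm/s, which is > 2.2 mm/s, so it is Group Z2 (Flammable Solid).
Group Z9 quantity: 4 mL.
That is within the Group Z9 road limit of 5 mL.
Group Z2 quantity: three 5.7 oz packs = 485.64 g.
485.64 g is within the road limit of 500 g for Group Z2.
The segregation rule (Group Z9 with Group Z8) does not apply to Group Z9 with Group Z2.
Every hazard group is within its road limit and no segregation rule is violated.

Yes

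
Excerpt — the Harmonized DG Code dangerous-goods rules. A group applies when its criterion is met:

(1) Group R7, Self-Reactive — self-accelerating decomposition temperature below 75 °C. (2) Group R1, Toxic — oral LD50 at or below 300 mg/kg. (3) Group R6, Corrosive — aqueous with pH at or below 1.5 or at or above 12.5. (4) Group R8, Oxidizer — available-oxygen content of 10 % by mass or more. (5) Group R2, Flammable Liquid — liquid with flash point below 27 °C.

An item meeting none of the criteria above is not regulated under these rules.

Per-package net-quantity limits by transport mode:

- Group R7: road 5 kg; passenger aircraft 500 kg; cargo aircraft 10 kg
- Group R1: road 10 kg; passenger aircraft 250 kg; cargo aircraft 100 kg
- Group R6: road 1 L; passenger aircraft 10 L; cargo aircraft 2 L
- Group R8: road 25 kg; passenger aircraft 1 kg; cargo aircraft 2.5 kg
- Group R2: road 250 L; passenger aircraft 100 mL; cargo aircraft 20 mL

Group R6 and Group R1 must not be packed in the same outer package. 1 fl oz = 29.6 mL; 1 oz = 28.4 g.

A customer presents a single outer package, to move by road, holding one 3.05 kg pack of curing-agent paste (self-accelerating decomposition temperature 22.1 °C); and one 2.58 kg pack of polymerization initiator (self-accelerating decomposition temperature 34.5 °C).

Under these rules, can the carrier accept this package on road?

No

With self-accelerating decomposition temperature 22.1 °C (< 75 °C), the curing-agent paste falls in Group R7.
Polymerization initiator: self-accelerating decomposition temperature 34.5 °C < 75 °C → Group R7 (Self-Reactive).
Total Group R7: 3.05 kg + 2.58 kg = 5.63 kg.
5.63 kg exceeds the road limit of 5 kg for Group R7.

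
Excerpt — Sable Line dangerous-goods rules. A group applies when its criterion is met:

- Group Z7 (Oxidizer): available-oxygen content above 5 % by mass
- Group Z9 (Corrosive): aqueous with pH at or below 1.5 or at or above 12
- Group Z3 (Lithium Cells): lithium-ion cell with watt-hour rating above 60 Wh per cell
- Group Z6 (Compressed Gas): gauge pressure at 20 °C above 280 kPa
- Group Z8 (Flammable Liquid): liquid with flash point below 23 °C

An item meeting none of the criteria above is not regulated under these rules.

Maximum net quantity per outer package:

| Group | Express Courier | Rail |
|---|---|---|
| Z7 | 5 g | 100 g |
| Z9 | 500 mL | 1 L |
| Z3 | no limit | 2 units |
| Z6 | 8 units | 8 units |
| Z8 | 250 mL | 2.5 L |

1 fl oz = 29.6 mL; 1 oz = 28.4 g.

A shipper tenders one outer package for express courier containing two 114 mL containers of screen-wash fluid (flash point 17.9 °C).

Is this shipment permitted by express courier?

Screen-wash fluid: flash point 17.9 °C < 23 °C → Group Z8 (Flammable Liquid).
Group Z8 quantity: two 114 mL containers = 228 mL.
228 mL is within the express courier limit of 250 mL for Group Z8.

Yes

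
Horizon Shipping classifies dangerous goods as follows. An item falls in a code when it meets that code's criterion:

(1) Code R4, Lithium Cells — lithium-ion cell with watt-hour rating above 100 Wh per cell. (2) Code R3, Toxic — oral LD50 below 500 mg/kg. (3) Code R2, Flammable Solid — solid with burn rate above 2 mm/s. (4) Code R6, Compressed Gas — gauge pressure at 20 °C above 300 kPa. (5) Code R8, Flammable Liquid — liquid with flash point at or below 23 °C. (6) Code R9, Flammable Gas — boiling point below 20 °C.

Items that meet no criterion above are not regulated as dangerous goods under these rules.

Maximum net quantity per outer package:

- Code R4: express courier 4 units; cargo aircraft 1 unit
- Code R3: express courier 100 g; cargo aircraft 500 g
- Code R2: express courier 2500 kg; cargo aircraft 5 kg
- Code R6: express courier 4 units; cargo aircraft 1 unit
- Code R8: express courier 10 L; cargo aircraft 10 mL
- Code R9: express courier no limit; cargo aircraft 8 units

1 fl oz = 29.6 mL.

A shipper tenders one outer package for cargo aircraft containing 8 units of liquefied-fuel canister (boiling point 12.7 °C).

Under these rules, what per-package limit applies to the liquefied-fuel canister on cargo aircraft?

With boiling point 12.7 °C (< 20 °C), the liquefied-fuel canister falls in Code R9.
The cargo aircraft limit for Code R9 is 8 units.

8 units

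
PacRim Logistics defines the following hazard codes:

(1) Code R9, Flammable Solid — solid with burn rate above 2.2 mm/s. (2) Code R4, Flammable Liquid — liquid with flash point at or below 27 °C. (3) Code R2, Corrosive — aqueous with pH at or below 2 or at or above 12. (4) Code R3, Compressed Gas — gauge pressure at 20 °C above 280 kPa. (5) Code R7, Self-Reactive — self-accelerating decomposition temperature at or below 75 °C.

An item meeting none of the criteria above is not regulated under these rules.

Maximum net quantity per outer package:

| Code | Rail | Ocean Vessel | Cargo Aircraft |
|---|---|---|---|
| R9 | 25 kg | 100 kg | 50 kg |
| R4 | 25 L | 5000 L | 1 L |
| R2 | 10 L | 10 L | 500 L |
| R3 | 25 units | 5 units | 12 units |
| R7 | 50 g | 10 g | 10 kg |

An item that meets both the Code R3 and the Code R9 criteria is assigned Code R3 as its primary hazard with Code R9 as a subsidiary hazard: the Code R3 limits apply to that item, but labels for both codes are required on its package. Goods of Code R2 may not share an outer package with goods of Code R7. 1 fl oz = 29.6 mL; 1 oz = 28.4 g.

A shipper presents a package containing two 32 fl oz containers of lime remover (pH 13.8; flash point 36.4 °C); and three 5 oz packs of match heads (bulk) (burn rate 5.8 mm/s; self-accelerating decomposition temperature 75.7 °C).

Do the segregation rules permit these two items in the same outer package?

With pH 13.8 (≥ 12), the lime remover falls in Code R2.
The match heads (bulk) have burn rate 5.8 mm/s, which is > 2.2 mm/s, so they are Code R9 (Flammable Solid).
No segregation rule bars Code R2 with Code R9.

Yes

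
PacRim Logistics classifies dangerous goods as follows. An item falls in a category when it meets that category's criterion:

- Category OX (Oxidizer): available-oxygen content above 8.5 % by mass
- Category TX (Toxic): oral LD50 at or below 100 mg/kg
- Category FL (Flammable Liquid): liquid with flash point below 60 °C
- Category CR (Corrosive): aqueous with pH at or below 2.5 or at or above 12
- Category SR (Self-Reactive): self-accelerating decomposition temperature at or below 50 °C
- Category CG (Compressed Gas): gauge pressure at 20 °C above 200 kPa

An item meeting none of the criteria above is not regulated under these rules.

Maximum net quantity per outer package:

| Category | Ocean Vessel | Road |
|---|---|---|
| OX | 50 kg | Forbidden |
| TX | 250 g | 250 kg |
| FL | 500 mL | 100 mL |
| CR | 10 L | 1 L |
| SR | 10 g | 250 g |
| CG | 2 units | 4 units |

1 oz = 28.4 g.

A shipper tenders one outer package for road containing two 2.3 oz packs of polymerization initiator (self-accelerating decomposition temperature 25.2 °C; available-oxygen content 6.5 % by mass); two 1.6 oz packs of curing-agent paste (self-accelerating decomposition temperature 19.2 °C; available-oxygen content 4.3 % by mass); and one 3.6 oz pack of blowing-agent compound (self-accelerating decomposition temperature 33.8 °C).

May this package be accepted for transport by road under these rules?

No

Self-accelerating decomposition temperature 25.2 °C meets the Category SR criterion (Self-Reactive), so the polymerization initiator is Category SR.
With self-accelerating decomposition temperature 19.2 °C (≤ 50 °C), the curing-agent paste falls in Category SR.
With self-accelerating decomposition temperature 33.8 °C (≤ 50 °C), the blowing-agent compound falls in Category SR.
Category SR net quantity: (two 2.3 oz packs = 130.64 g) + (two 1.6 oz packs = 90.88 g) + (one 3.6 oz pack = 102.24 g) = 323.76 g.
323.76 g exceeds the road limit of 250 g for Category SR.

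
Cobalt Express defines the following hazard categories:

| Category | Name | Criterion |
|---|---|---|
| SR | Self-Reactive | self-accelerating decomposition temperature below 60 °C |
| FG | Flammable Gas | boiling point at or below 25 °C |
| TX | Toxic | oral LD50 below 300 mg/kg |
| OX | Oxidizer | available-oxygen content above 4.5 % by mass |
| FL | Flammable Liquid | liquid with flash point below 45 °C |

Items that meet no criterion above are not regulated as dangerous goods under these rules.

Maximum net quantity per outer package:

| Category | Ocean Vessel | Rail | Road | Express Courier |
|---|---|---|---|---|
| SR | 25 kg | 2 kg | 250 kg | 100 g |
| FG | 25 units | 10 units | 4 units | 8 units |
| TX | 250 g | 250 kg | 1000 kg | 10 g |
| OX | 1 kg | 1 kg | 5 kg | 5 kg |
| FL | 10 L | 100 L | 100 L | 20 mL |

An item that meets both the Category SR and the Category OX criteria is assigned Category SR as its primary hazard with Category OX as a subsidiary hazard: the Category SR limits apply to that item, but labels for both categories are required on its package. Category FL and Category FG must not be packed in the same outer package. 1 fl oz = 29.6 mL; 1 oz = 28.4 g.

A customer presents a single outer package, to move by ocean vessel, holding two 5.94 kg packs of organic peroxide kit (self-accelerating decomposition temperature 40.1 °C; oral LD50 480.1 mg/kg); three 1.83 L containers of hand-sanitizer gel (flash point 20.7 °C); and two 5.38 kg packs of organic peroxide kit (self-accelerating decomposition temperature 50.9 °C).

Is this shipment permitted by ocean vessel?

Self-accelerating decomposition temperature 40.1 °C meets the Category SR criterion (Self-Reactive), so the organic peroxide kit is Category SR.
Flash point 20.7 °C meets the Category FL criterion (Flammable Liquid), so the hand-sanitizer gel is Category FL.
Self-accelerating decomposition temperature 50.9 °C meets the Category SR criterion (Self-Reactive), so the organic peroxide kit is Category SR.
Category FL quantity: three 1.83 L containers = 5.49 L.
That is within the Category FL ocean vessel limit of 10 L.
Total Category SR: (two 5.94 kg packs = 11.88 kg) + (two 5.38 kg packs = 10.76 kg) = 22.64 kg.
22.64 kg ≤ 25 kg (ocean vessel limit, Category SR) — within limit.
The segregation rule (Category FL with Category FG) does not apply to Category FL with Category SR.
Every hazard category is within its ocean vessel limit and no segregation rule is violated.

Yes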